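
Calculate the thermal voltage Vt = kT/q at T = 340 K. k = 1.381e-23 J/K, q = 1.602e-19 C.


Step 1: kT = 1.381e-23 * 340 = 4.6954e-21 J
Step 2: Vt = kT/q = 4.6954e-21 / 1.602e-19
Step 3: Vt = 0.02931 V

0.02931


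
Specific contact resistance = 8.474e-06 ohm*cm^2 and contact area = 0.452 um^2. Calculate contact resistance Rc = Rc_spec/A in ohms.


Step 1: Convert area to cm^2: 0.452 um^2 = 4.5200e-09 cm^2
Step 2: Rc = Rc_spec / A = 8.474e-06 / 4.5200e-09
Step 3: Rc = 1.87e+03 ohms

1.87e+03


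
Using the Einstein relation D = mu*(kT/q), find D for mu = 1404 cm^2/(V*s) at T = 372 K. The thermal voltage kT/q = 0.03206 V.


Step 1: D = mu * (kT/q)
Step 2: D = 1404 * 0.03206
Step 3: D = 45.01 cm^2/s

45.01


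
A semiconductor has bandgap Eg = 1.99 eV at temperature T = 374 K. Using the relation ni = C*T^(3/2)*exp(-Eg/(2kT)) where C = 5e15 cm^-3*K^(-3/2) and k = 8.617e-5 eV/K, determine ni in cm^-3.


Step 1: Compute kT = 8.617e-5 * 374 = 0.03222758 eV
Step 2: Exponent = -Eg/(2kT) = -1.99/(2*0.03222758) = -30.87418
Step 3: T^(3/2) = 374^1.5 = 7232.82
Step 4: ni = 5e15 * 7232.82 * exp(-30.87418) = 1.41e+06 cm^-3

1.41e+06


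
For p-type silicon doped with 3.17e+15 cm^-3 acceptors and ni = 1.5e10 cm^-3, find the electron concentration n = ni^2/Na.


Step 1: Majority hole concentration p ≈ Na = 3.17e+15 cm^-3
Step 2: n = ni^2 / Na = (1.5e10)^2 / 3.17e+15
Step 3: n = 7.10e+04 cm^-3

7.10e+04


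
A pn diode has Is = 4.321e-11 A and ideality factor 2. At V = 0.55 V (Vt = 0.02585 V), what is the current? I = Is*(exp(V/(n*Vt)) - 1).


Step 1: V/(n*Vt) = 0.55/(2*0.02585) = 10.6383
Step 2: exp(10.6383) = 4.1702e+04
Step 3: I = 4.321e-11 * (4.1702e+04 - 1) = 1.80e-06 A

1.80e-06


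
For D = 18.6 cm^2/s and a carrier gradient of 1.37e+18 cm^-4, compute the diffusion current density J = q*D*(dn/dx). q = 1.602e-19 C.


Step 1: J = q * D * (dn/dx)
Step 2: J = 1.602e-19 * 18.6 * 1.37e+18
Step 3: J = 4.08e+00 A/cm^2

4.08e+00


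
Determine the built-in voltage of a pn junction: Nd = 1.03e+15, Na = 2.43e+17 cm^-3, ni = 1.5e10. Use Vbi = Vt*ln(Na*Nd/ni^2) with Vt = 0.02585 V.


Step 1: Compute Na*Nd/ni^2 = 2.43e+17 * 1.03e+15 / (1.5e10)^2 = 1.1124e+12
Step 2: ln(1.1124e+12) = 27.7375
Step 3: Vbi = 0.02585 * 27.7375 = 0.717 V

0.717


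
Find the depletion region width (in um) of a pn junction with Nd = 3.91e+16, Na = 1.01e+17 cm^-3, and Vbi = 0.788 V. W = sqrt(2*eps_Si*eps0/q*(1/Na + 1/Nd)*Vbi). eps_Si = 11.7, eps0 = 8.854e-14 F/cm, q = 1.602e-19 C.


Step 1: 1/Na + 1/Nd = 1/1.01e+17 + 1/3.91e+16 = 3.54764e-17
Step 2: 2*eps*eps0/q = 2*11.7*8.854e-14/1.602e-19 = 1.293281e+07
Step 3: W^2 = 1.293281e+07 * 3.54764e-17 * 0.788 = 3.61542e-10
Step 4: W = sqrt(3.61542e-10) = 1.901e-05 cm = 0.1901 um

0.1901


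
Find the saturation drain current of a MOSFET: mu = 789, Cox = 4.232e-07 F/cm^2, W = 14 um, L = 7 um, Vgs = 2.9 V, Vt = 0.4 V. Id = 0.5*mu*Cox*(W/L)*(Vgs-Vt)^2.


Step 1: Overdrive voltage Vov = Vgs - Vt = 2.9 - 0.4 = 2.5 V
Step 2: W/L = 14/7 = 2
Step 3: Id = 0.5 * 789 * 4.232e-07 * 2 * 2.5^2
Step 4: Id = 2.09e-03 A

2.09e-03


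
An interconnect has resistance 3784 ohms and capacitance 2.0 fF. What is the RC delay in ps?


Step 1: tau = R * C
Step 2: tau = 3784 * 2.0 fF = 3784 * 2.0e-15 F
Step 3: tau = 7.568e-12 s = 7.568 ps

7.568


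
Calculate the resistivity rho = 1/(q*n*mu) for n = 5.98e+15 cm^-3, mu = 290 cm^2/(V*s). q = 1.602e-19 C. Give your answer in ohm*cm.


Step 1: sigma = q * n * mu = 1.602e-19 * 5.98e+15 * 290 = 2.77819e-01 S/cm
Step 2: rho = 1 / sigma = 1 / 2.77819e-01 = 3.599 ohm*cm

3.599


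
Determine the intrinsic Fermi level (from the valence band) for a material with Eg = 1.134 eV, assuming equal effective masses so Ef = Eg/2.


Step 1: For an intrinsic semiconductor, the Fermi level sits at midgap.
Step 2: Ef = Eg / 2 = 1.134 / 2 = 0.567 eV

0.567


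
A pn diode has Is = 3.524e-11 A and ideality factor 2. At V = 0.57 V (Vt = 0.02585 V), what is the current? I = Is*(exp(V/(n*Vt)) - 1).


Step 1: V/(n*Vt) = 0.57/(2*0.02585) = 11.0251
Step 2: exp(11.0251) = 6.1396e+04
Step 3: I = 3.524e-11 * (6.1396e+04 - 1) = 2.16e-06 A

2.16e-06


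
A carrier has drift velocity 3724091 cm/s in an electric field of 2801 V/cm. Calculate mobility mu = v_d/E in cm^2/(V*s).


Step 1: mu = v_d / E
Step 2: mu = 3724091 / 2801
Step 3: mu = 1329.56 cm^2/(V*s)

1329.56


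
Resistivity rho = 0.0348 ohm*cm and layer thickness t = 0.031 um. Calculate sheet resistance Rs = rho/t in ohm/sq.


Step 1: Convert thickness to cm: t = 0.031 um = 3.1000e-06 cm
Step 2: Rs = rho / t = 0.0348 / 3.1000e-06
Step 3: Rs = 11225.8 ohm/sq

11225.8


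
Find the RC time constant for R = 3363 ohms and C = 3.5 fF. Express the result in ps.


Step 1: tau = R * C
Step 2: tau = 3363 * 3.5 fF = 3363 * 3.5e-15 F
Step 3: tau = 1.17705e-11 s = 11.7705 ps

11.7705


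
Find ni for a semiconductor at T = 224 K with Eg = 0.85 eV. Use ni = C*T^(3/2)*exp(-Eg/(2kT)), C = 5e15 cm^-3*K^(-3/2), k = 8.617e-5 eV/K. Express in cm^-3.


Step 1: Compute kT = 8.617e-5 * 224 = 0.01930208 eV
Step 2: Exponent = -Eg/(2kT) = -0.85/(2*0.01930208) = -22.01835
Step 3: T^(3/2) = 224^1.5 = 3352.53
Step 4: ni = 5e15 * 3352.53 * exp(-22.01835) = 4.59e+09 cm^-3

4.59e+09


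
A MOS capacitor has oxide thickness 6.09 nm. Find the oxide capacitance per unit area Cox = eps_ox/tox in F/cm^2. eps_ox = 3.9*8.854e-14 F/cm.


Step 1: eps_ox = 3.9 * 8.854e-14 = 3.45306e-13 F/cm
Step 2: tox in cm = 6.09 nm * 1e-7 = 6.0900e-07 cm
Step 3: Cox = 3.45306e-13 / 6.0900e-07 = 5.67e-07 F/cm^2

5.67e-07


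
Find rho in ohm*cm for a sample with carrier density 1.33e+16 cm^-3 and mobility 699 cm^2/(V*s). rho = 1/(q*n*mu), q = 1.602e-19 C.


Step 1: sigma = q * n * mu = 1.602e-19 * 1.33e+16 * 699 = 1.48933e+00 S/cm
Step 2: rho = 1 / sigma = 1 / 1.48933e+00 = 0.6714 ohm*cm

0.6714


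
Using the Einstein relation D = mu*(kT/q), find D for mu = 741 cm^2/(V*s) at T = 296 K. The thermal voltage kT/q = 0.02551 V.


Step 1: D = mu * (kT/q)
Step 2: D = 741 * 0.02551
Step 3: D = 18.9 cm^2/s

18.9


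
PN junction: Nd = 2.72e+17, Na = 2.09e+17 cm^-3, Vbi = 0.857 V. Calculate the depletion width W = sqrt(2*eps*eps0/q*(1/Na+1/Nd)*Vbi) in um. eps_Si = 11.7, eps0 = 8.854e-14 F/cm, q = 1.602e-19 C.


Step 1: 1/Na + 1/Nd = 1/2.09e+17 + 1/2.72e+17 = 8.46116e-18
Step 2: 2*eps*eps0/q = 2*11.7*8.854e-14/1.602e-19 = 1.293281e+07
Step 3: W^2 = 1.293281e+07 * 8.46116e-18 * 0.857 = 9.37786e-11
Step 4: W = sqrt(9.37786e-11) = 9.684e-06 cm = 0.09684 um

0.09684


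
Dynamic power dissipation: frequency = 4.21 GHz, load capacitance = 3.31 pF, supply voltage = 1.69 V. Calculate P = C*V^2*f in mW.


Step 1: V^2 = 1.69^2 = 2.8561 V^2
Step 2: P = C*V^2*f = 3.31e-12 F * 2.8561 * 4.21e9 Hz
Step 3: P = 3.980003911e-02 W
Step 4: P = 39.8 mW

39.8


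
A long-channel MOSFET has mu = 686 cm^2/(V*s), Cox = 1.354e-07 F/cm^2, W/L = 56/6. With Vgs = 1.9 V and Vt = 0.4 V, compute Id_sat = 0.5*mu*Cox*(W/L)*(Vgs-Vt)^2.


Step 1: Overdrive voltage Vov = Vgs - Vt = 1.9 - 0.4 = 1.5 V
Step 2: W/L = 56/6 = 9.33333
Step 3: Id = 0.5 * 686 * 1.354e-07 * 9.33333 * 1.5^2
Step 4: Id = 9.75e-04 A

9.75e-04


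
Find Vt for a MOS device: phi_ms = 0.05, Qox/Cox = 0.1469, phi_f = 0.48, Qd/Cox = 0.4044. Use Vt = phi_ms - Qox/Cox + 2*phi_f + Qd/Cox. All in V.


Step 1: Vt = phi_ms - Qox/Cox + 2*phi_f + Qd/Cox
Step 2: Vt = 0.05 - 0.1469 + 2*0.48 + 0.4044
Step 3: Vt = 0.05 - 0.1469 + 0.96 + 0.4044
Step 4: Vt = 1.2675 V

1.2675


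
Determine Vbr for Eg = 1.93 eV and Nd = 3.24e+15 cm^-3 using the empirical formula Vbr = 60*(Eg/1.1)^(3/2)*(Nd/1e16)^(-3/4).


Step 1: Eg/1.1 = 1.93/1.1 = 1.754545
Step 2: (Eg/1.1)^1.5 = 1.754545^1.5 = 2.324057
Step 3: (Nd/1e16)^(-0.75) = (0.324)^(-0.75) = 2.328580
Step 4: Vbr = 60 * 2.324057 * 2.328580 = 324.7 V

324.7


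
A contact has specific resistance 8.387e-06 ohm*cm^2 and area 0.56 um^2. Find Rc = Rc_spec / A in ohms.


Step 1: Convert area to cm^2: 0.56 um^2 = 5.6000e-09 cm^2
Step 2: Rc = Rc_spec / A = 8.387e-06 / 5.6000e-09
Step 3: Rc = 1.50e+03 ohms

1.50e+03


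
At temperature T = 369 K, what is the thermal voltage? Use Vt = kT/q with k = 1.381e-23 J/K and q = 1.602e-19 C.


Step 1: kT = 1.381e-23 * 369 = 5.09589e-21 J
Step 2: Vt = kT/q = 5.09589e-21 / 1.602e-19
Step 3: Vt = 0.03181 V

0.03181


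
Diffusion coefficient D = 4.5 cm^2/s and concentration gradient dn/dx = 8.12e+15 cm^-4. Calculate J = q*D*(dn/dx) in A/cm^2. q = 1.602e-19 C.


Step 1: J = q * D * (dn/dx)
Step 2: J = 1.602e-19 * 4.5 * 8.12e+15
Step 3: J = 5.85e-03 A/cm^2

5.85e-03


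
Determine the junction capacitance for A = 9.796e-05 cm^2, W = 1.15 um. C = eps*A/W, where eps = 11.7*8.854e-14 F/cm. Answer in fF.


Step 1: eps_Si = 11.7 * 8.854e-14 = 1.035918e-12 F/cm
Step 2: W in cm = 1.15 * 1e-4 = 1.15e-04 cm
Step 3: C = 1.035918e-12 * 9.796e-05 / 1.15e-04 = 8.824220e-13 F
Step 4: C = 882.42 fF

882.42


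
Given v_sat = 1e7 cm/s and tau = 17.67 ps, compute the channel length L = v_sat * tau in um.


Step 1: tau in seconds = 17.67 ps * 1e-12 = 1.7670e-11 s
Step 2: L = v_sat * tau = 1e7 * 1.7670e-11 = 1.7670e-04 cm
Step 3: L in um = 1.7670e-04 * 1e4 = 1.767 um

1.767


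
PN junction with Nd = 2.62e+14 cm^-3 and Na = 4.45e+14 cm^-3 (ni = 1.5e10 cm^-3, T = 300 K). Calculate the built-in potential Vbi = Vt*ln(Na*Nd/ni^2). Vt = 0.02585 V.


Step 1: Compute Na*Nd/ni^2 = 4.45e+14 * 2.62e+14 / (1.5e10)^2 = 5.1818e+08
Step 2: ln(5.1818e+08) = 20.0658
Step 3: Vbi = 0.02585 * 20.0658 = 0.519 V

0.519


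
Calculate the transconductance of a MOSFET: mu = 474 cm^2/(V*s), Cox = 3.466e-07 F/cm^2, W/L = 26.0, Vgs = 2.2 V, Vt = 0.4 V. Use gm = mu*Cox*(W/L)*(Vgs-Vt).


Step 1: Vov = Vgs - Vt = 2.2 - 0.4 = 1.8 V
Step 2: gm = mu * Cox * (W/L) * Vov
Step 3: gm = 474 * 3.466e-07 * 26.0 * 1.8 = 7.69e-03 S

7.69e-03


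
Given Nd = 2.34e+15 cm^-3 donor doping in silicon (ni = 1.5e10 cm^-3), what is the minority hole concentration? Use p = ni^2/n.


Step 1: Since Nd >> ni, n ≈ Nd = 2.34e+15 cm^-3
Step 2: p = ni^2 / n = (1.5e10)^2 / 2.34e+15
Step 3: p = 2.25e20 / 2.34e+15 = 9.62e+04 cm^-3

9.62e+04


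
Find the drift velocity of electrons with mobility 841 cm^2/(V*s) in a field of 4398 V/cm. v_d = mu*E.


Step 1: v_d = mu * E
Step 2: v_d = 841 * 4398 = 3698718
Step 3: v_d = 3.70e+06 cm/s

3.70e+06


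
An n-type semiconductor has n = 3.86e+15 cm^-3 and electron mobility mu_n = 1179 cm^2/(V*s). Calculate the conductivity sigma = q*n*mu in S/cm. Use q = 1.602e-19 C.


Step 1: sigma = q * n * mu
Step 2: sigma = 1.602e-19 * 3.86e+15 * 1179
Step 3: sigma = 7.291e-01 S/cm

7.291e-01


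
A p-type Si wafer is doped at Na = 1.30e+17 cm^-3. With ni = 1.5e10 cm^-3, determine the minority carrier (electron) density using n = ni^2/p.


Step 1: Majority hole concentration p ≈ Na = 1.30e+17 cm^-3
Step 2: n = ni^2 / Na = (1.5e10)^2 / 1.30e+17
Step 3: n = 1.73e+03 cm^-3

1.73e+03


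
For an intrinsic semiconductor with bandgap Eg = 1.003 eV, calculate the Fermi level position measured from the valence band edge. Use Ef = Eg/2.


Step 1: For an intrinsic semiconductor, the Fermi level sits at midgap.
Step 2: Ef = Eg / 2 = 1.003 / 2 = 0.5015 eV

0.5015


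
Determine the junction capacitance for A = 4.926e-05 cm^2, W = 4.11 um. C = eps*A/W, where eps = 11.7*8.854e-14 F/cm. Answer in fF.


Step 1: eps_Si = 11.7 * 8.854e-14 = 1.035918e-12 F/cm
Step 2: W in cm = 4.11 * 1e-4 = 4.11e-04 cm
Step 3: C = 1.035918e-12 * 4.926e-05 / 4.11e-04 = 1.241589e-13 F
Step 4: C = 124.16 fF

124.16


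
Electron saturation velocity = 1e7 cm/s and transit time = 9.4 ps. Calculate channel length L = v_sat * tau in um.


Step 1: tau in seconds = 9.4 ps * 1e-12 = 9.4000e-12 s
Step 2: L = v_sat * tau = 1e7 * 9.4000e-12 = 9.4000e-05 cm
Step 3: L in um = 9.4000e-05 * 1e4 = 0.94 um

0.94


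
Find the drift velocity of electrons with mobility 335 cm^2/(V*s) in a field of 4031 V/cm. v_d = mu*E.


Step 1: v_d = mu * E
Step 2: v_d = 335 * 4031 = 1350385
Step 3: v_d = 1.35e+06 cm/s

1.35e+06


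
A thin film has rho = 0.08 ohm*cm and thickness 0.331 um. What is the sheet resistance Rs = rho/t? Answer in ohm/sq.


Step 1: Convert thickness to cm: t = 0.331 um = 3.3100e-05 cm
Step 2: Rs = rho / t = 0.08 / 3.3100e-05
Step 3: Rs = 2416.9 ohm/sq

2416.9


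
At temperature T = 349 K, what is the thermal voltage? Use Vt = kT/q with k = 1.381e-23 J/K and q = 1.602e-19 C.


Step 1: kT = 1.381e-23 * 349 = 4.81969e-21 J
Step 2: Vt = kT/q = 4.81969e-21 / 1.602e-19
Step 3: Vt = 0.03009 V

0.03009


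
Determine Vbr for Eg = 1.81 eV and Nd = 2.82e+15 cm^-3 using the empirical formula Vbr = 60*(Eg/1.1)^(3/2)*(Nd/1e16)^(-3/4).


Step 1: Eg/1.1 = 1.81/1.1 = 1.645455
Step 2: (Eg/1.1)^1.5 = 1.645455^1.5 = 2.110712
Step 3: (Nd/1e16)^(-0.75) = (0.282)^(-0.75) = 2.584123
Step 4: Vbr = 60 * 2.110712 * 2.584123 = 327.3 V

327.3


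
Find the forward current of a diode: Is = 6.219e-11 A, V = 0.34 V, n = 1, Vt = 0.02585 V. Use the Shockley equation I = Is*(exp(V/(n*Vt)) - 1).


Step 1: V/(n*Vt) = 0.34/(1*0.02585) = 13.1528
Step 2: exp(13.1528) = 5.1545e+05
Step 3: I = 6.219e-11 * (5.1545e+05 - 1) = 3.21e-05 A

3.21e-05


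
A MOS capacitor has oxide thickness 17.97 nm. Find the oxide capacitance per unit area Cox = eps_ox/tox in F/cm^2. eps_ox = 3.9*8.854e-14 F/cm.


Step 1: eps_ox = 3.9 * 8.854e-14 = 3.45306e-13 F/cm
Step 2: tox in cm = 17.97 nm * 1e-7 = 1.7970e-06 cm
Step 3: Cox = 3.45306e-13 / 1.7970e-06 = 1.92e-07 F/cm^2

1.92e-07


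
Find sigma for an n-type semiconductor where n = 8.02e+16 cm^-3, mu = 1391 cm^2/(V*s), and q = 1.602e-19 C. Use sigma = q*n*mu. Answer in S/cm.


Step 1: sigma = q * n * mu
Step 2: sigma = 1.602e-19 * 8.02e+16 * 1391
Step 3: sigma = 1.787e+01 S/cm

1.787e+01


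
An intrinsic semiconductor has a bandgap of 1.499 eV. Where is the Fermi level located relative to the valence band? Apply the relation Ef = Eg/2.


Step 1: For an intrinsic semiconductor, the Fermi level sits at midgap.
Step 2: Ef = Eg / 2 = 1.499 / 2 = 0.7495 eV

0.7495


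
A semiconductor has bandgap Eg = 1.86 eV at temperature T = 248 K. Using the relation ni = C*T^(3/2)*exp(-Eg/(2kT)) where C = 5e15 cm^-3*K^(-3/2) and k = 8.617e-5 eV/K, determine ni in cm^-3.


Step 1: Compute kT = 8.617e-5 * 248 = 0.02137016 eV
Step 2: Exponent = -Eg/(2kT) = -1.86/(2*0.02137016) = -43.51863
Step 3: T^(3/2) = 248^1.5 = 3905.51
Step 4: ni = 5e15 * 3905.51 * exp(-43.51863) = 2.46e+00 cm^-3

2.46e+00


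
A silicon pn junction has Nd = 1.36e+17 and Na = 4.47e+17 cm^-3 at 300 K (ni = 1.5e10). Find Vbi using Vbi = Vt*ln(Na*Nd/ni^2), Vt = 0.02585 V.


Step 1: Compute Na*Nd/ni^2 = 4.47e+17 * 1.36e+17 / (1.5e10)^2 = 2.7019e+14
Step 2: ln(2.7019e+14) = 33.2301
Step 3: Vbi = 0.02585 * 33.2301 = 0.859 V

0.859


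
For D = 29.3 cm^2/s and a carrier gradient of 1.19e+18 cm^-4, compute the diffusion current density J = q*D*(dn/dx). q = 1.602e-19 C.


Step 1: J = q * D * (dn/dx)
Step 2: J = 1.602e-19 * 29.3 * 1.19e+18
Step 3: J = 5.59e+00 A/cm^2

5.59e+00


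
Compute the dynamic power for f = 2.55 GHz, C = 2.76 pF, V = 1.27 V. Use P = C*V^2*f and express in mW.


Step 1: V^2 = 1.27^2 = 1.6129 V^2
Step 2: P = C*V^2*f = 2.76e-12 F * 1.6129 * 2.55e9 Hz
Step 3: P = 1.13515902e-02 W
Step 4: P = 11.352 mW

11.352


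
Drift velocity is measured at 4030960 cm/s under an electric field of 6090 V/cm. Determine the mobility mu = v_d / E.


Step 1: mu = v_d / E
Step 2: mu = 4030960 / 6090
Step 3: mu = 661.9 cm^2/(V*s)

661.9


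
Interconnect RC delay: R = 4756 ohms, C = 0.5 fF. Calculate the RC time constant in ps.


Step 1: tau = R * C
Step 2: tau = 4756 * 0.5 fF = 4756 * 5.0e-16 F
Step 3: tau = 2.378e-12 s = 2.378 ps

2.378


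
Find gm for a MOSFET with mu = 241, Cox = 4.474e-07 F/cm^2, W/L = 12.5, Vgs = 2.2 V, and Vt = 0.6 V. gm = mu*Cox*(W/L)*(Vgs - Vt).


Step 1: Vov = Vgs - Vt = 2.2 - 0.6 = 1.6 V
Step 2: gm = mu * Cox * (W/L) * Vov
Step 3: gm = 241 * 4.474e-07 * 12.5 * 1.6 = 2.16e-03 S

2.16e-03


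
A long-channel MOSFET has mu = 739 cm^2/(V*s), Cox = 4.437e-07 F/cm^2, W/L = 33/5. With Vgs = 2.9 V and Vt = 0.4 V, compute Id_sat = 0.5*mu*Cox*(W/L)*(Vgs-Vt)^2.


Step 1: Overdrive voltage Vov = Vgs - Vt = 2.9 - 0.4 = 2.5 V
Step 2: W/L = 33/5 = 6.6
Step 3: Id = 0.5 * 739 * 4.437e-07 * 6.6 * 2.5^2
Step 4: Id = 6.76e-03 A

6.76e-03


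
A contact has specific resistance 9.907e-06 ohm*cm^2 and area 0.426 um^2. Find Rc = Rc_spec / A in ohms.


Step 1: Convert area to cm^2: 0.426 um^2 = 4.2600e-09 cm^2
Step 2: Rc = Rc_spec / A = 9.907e-06 / 4.2600e-09
Step 3: Rc = 2.33e+03 ohms

2.33e+03


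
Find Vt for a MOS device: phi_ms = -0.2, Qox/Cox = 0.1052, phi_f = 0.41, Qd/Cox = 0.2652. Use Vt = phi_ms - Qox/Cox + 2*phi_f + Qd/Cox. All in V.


Step 1: Vt = phi_ms - Qox/Cox + 2*phi_f + Qd/Cox
Step 2: Vt = -0.2 - 0.1052 + 2*0.41 + 0.2652
Step 3: Vt = -0.2 - 0.1052 + 0.82 + 0.2652
Step 4: Vt = 0.78 V

0.78


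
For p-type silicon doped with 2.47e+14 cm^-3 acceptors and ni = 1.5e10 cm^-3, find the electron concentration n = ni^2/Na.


Step 1: Majority hole concentration p ≈ Na = 2.47e+14 cm^-3
Step 2: n = ni^2 / Na = (1.5e10)^2 / 2.47e+14
Step 3: n = 9.11e+05 cm^-3

9.11e+05


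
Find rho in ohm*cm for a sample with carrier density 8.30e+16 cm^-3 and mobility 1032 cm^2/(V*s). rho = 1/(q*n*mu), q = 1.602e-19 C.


Step 1: sigma = q * n * mu = 1.602e-19 * 8.30e+16 * 1032 = 1.37221e+01 S/cm
Step 2: rho = 1 / sigma = 1 / 1.37221e+01 = 0.07288 ohm*cm

0.07288


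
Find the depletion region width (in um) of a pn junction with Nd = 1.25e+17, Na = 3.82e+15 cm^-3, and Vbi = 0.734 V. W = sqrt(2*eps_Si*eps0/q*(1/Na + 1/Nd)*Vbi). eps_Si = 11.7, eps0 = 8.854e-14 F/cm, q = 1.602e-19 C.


Step 1: 1/Na + 1/Nd = 1/3.82e+15 + 1/1.25e+17 = 2.69780e-16
Step 2: 2*eps*eps0/q = 2*11.7*8.854e-14/1.602e-19 = 1.293281e+07
Step 3: W^2 = 1.293281e+07 * 2.69780e-16 * 0.734 = 2.56094e-09
Step 4: W = sqrt(2.56094e-09) = 5.061e-05 cm = 0.5061 um

0.5061


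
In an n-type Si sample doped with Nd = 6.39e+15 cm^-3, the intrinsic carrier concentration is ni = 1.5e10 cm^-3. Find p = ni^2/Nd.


Step 1: Since Nd >> ni, n ≈ Nd = 6.39e+15 cm^-3
Step 2: p = ni^2 / n = (1.5e10)^2 / 6.39e+15
Step 3: p = 2.25e20 / 6.39e+15 = 3.52e+04 cm^-3

3.52e+04


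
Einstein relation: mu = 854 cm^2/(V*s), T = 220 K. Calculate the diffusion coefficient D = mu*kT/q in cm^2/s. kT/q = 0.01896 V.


Step 1: D = mu * (kT/q)
Step 2: D = 854 * 0.01896
Step 3: D = 16.19 cm^2/s

16.19


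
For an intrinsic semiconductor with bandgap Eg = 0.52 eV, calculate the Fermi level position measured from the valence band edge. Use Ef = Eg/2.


Step 1: For an intrinsic semiconductor, the Fermi level sits at midgap.
Step 2: Ef = Eg / 2 = 0.52 / 2 = 0.26 eV

0.26


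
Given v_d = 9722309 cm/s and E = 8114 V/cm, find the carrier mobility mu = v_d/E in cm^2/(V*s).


Step 1: mu = v_d / E
Step 2: mu = 9722309 / 8114
Step 3: mu = 1198.21 cm^2/(V*s)

1198.21


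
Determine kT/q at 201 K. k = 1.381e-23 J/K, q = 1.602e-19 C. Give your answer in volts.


Step 1: kT = 1.381e-23 * 201 = 2.77581e-21 J
Step 2: Vt = kT/q = 2.77581e-21 / 1.602e-19
Step 3: Vt = 0.01733 V

0.01733


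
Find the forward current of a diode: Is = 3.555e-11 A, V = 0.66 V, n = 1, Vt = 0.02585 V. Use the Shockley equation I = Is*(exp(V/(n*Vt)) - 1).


Step 1: V/(n*Vt) = 0.66/(1*0.02585) = 25.5319
Step 2: exp(25.5319) = 1.2256e+11
Step 3: I = 3.555e-11 * (1.2256e+11 - 1) = 4.36e+00 A

4.36e+00


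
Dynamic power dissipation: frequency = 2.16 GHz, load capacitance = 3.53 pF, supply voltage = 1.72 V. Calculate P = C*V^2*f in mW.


Step 1: V^2 = 1.72^2 = 2.9584 V^2
Step 2: P = C*V^2*f = 3.53e-12 F * 2.9584 * 2.16e9 Hz
Step 3: P = 2.255720832e-02 W
Step 4: P = 22.557 mW

22.557


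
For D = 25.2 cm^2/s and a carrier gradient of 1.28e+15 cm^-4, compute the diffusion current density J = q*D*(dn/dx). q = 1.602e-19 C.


Step 1: J = q * D * (dn/dx)
Step 2: J = 1.602e-19 * 25.2 * 1.28e+15
Step 3: J = 5.17e-03 A/cm^2

5.17e-03


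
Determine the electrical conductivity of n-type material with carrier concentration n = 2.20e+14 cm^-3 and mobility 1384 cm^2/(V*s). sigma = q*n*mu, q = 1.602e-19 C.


Step 1: sigma = q * n * mu
Step 2: sigma = 1.602e-19 * 2.20e+14 * 1384
Step 3: sigma = 4.878e-02 S/cm

4.878e-02


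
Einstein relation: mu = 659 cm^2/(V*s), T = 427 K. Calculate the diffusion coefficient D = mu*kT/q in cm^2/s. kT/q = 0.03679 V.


Step 1: D = mu * (kT/q)
Step 2: D = 659 * 0.03679
Step 3: D = 24.24 cm^2/s

24.24


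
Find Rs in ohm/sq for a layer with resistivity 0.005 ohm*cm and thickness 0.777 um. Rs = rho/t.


Step 1: Convert thickness to cm: t = 0.777 um = 7.7700e-05 cm
Step 2: Rs = rho / t = 0.005 / 7.7700e-05
Step 3: Rs = 64.4 ohm/sq

64.4


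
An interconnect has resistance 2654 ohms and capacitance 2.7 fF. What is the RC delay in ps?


Step 1: tau = R * C
Step 2: tau = 2654 * 2.7 fF = 2654 * 2.7e-15 F
Step 3: tau = 7.1658e-12 s = 7.1658 ps

7.1658


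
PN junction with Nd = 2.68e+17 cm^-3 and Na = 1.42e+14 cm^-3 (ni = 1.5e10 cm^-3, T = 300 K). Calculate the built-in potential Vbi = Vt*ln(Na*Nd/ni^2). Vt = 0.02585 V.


Step 1: Compute Na*Nd/ni^2 = 1.42e+14 * 2.68e+17 / (1.5e10)^2 = 1.6914e+11
Step 2: ln(1.6914e+11) = 25.8540
Step 3: Vbi = 0.02585 * 25.8540 = 0.668 V

0.668


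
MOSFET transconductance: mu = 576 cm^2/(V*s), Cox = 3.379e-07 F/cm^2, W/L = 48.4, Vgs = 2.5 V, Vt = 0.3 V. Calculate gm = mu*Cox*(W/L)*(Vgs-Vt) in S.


Step 1: Vov = Vgs - Vt = 2.5 - 0.3 = 2.2 V
Step 2: gm = mu * Cox * (W/L) * Vov
Step 3: gm = 576 * 3.379e-07 * 48.4 * 2.2 = 2.07e-02 S

2.07e-02


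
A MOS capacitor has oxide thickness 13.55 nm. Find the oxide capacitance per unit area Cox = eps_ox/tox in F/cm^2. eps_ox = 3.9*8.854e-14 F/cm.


Step 1: eps_ox = 3.9 * 8.854e-14 = 3.45306e-13 F/cm
Step 2: tox in cm = 13.55 nm * 1e-7 = 1.3550e-06 cm
Step 3: Cox = 3.45306e-13 / 1.3550e-06 = 2.55e-07 F/cm^2

2.55e-07


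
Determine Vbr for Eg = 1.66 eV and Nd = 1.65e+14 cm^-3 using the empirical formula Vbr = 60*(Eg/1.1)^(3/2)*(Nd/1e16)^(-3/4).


Step 1: Eg/1.1 = 1.66/1.1 = 1.509091
Step 2: (Eg/1.1)^1.5 = 1.509091^1.5 = 1.853844
Step 3: (Nd/1e16)^(-0.75) = (0.0165)^(-0.75) = 21.721361
Step 4: Vbr = 60 * 1.853844 * 21.721361 = 2416.1 V

2416.1


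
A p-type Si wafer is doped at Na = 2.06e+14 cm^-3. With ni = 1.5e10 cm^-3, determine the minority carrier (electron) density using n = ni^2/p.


Step 1: Majority hole concentration p ≈ Na = 2.06e+14 cm^-3
Step 2: n = ni^2 / Na = (1.5e10)^2 / 2.06e+14
Step 3: n = 1.09e+06 cm^-3

1.09e+06


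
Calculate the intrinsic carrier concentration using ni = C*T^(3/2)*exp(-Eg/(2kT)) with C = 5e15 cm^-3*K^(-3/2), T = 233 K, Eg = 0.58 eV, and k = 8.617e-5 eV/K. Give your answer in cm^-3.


Step 1: Compute kT = 8.617e-5 * 233 = 0.02007761 eV
Step 2: Exponent = -Eg/(2kT) = -0.58/(2*0.02007761) = -14.44395
Step 3: T^(3/2) = 233^1.5 = 3556.59
Step 4: ni = 5e15 * 3556.59 * exp(-14.44395) = 9.49e+12 cm^-3

9.49e+12


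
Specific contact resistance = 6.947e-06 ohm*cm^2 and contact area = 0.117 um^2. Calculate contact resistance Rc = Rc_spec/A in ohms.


Step 1: Convert area to cm^2: 0.117 um^2 = 1.1700e-09 cm^2
Step 2: Rc = Rc_spec / A = 6.947e-06 / 1.1700e-09
Step 3: Rc = 5.94e+03 ohms

5.94e+03


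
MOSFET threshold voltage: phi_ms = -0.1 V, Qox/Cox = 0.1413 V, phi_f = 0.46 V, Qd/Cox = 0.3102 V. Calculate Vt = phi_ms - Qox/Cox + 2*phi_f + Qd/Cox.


Step 1: Vt = phi_ms - Qox/Cox + 2*phi_f + Qd/Cox
Step 2: Vt = -0.1 - 0.1413 + 2*0.46 + 0.3102
Step 3: Vt = -0.1 - 0.1413 + 0.92 + 0.3102
Step 4: Vt = 0.9889 V

0.9889


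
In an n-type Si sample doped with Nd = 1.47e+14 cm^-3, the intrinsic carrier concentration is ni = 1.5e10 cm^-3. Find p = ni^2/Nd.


Step 1: Since Nd >> ni, n ≈ Nd = 1.47e+14 cm^-3
Step 2: p = ni^2 / n = (1.5e10)^2 / 1.47e+14
Step 3: p = 2.25e20 / 1.47e+14 = 1.53e+06 cm^-3

1.53e+06


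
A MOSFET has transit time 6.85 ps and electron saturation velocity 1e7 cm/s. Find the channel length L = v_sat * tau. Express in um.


Step 1: tau in seconds = 6.85 ps * 1e-12 = 6.8500e-12 s
Step 2: L = v_sat * tau = 1e7 * 6.8500e-12 = 6.8500e-05 cm
Step 3: L in um = 6.8500e-05 * 1e4 = 0.685 um

0.685


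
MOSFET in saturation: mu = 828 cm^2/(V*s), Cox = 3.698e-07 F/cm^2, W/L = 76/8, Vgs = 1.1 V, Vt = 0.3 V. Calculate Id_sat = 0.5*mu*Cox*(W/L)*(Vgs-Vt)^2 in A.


Step 1: Overdrive voltage Vov = Vgs - Vt = 1.1 - 0.3 = 0.8 V
Step 2: W/L = 76/8 = 9.5
Step 3: Id = 0.5 * 828 * 3.698e-07 * 9.5 * 0.8^2
Step 4: Id = 9.31e-04 A

9.31e-04


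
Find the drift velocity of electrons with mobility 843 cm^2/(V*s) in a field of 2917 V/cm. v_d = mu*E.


Step 1: v_d = mu * E
Step 2: v_d = 843 * 2917 = 2459031
Step 3: v_d = 2.46e+06 cm/s

2.46e+06


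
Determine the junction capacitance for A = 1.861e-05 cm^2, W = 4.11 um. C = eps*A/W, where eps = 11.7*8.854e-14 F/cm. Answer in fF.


Step 1: eps_Si = 11.7 * 8.854e-14 = 1.035918e-12 F/cm
Step 2: W in cm = 4.11 * 1e-4 = 4.11e-04 cm
Step 3: C = 1.035918e-12 * 1.861e-05 / 4.11e-04 = 4.690617e-14 F
Step 4: C = 46.91 fF

46.91


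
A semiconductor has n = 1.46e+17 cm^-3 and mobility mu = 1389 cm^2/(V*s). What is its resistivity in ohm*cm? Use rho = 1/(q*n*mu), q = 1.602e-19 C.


Step 1: sigma = q * n * mu = 1.602e-19 * 1.46e+17 * 1389 = 3.24876e+01 S/cm
Step 2: rho = 1 / sigma = 1 / 3.24876e+01 = 0.03078 ohm*cm

0.03078


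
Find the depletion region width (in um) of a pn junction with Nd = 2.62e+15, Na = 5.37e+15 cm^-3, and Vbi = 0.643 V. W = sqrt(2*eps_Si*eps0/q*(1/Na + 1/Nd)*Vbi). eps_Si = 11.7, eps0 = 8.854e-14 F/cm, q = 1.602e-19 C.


Step 1: 1/Na + 1/Nd = 1/5.37e+15 + 1/2.62e+15 = 5.67899e-16
Step 2: 2*eps*eps0/q = 2*11.7*8.854e-14/1.602e-19 = 1.293281e+07
Step 3: W^2 = 1.293281e+07 * 5.67899e-16 * 0.643 = 4.72253e-09
Step 4: W = sqrt(4.72253e-09) = 6.872e-05 cm = 0.6872 um

0.6872


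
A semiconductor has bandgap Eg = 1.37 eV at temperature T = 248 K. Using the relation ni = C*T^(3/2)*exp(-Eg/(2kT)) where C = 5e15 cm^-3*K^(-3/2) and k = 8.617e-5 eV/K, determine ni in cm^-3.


Step 1: Compute kT = 8.617e-5 * 248 = 0.02137016 eV
Step 2: Exponent = -Eg/(2kT) = -1.37/(2*0.02137016) = -32.05404
Step 3: T^(3/2) = 248^1.5 = 3905.51
Step 4: ni = 5e15 * 3905.51 * exp(-32.05404) = 2.34e+05 cm^-3

2.34e+05


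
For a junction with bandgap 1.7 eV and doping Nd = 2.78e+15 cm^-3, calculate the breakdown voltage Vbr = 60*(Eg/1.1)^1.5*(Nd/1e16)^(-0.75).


Step 1: Eg/1.1 = 1.7/1.1 = 1.545455
Step 2: (Eg/1.1)^1.5 = 1.545455^1.5 = 1.921253
Step 3: (Nd/1e16)^(-0.75) = (0.278)^(-0.75) = 2.611959
Step 4: Vbr = 60 * 1.921253 * 2.611959 = 301.1 V

301.1


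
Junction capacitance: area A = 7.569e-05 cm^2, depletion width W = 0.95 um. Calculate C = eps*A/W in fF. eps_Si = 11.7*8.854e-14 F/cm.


Step 1: eps_Si = 11.7 * 8.854e-14 = 1.035918e-12 F/cm
Step 2: W in cm = 0.95 * 1e-4 = 9.50e-05 cm
Step 3: C = 1.035918e-12 * 7.569e-05 / 9.50e-05 = 8.253540e-13 F
Step 4: C = 825.35 fF

825.35


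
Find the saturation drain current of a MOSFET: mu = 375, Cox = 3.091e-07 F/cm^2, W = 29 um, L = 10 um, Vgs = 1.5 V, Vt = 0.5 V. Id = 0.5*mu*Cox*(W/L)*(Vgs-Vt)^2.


Step 1: Overdrive voltage Vov = Vgs - Vt = 1.5 - 0.5 = 1.0 V
Step 2: W/L = 29/10 = 2.9
Step 3: Id = 0.5 * 375 * 3.091e-07 * 2.9 * 1.0^2
Step 4: Id = 1.68e-04 A

1.68e-04


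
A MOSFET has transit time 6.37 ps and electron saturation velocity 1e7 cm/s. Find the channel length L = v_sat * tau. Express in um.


Step 1: tau in seconds = 6.37 ps * 1e-12 = 6.3700e-12 s
Step 2: L = v_sat * tau = 1e7 * 6.3700e-12 = 6.3700e-05 cm
Step 3: L in um = 6.3700e-05 * 1e4 = 0.637 um

0.637


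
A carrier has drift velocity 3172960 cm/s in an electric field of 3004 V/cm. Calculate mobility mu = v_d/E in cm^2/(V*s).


Step 1: mu = v_d / E
Step 2: mu = 3172960 / 3004
Step 3: mu = 1056.25 cm^2/(V*s)

1056.25


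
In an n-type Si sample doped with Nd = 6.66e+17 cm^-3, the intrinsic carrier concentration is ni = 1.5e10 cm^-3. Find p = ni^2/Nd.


Step 1: Since Nd >> ni, n ≈ Nd = 6.66e+17 cm^-3
Step 2: p = ni^2 / n = (1.5e10)^2 / 6.66e+17
Step 3: p = 2.25e20 / 6.66e+17 = 3.38e+02 cm^-3

3.38e+02


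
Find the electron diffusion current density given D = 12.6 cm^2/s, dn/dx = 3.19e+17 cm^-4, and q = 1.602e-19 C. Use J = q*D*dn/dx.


Step 1: J = q * D * (dn/dx)
Step 2: J = 1.602e-19 * 12.6 * 3.19e+17
Step 3: J = 6.44e-01 A/cm^2

6.44e-01


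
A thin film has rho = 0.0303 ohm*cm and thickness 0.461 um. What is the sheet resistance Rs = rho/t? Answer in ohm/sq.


Step 1: Convert thickness to cm: t = 0.461 um = 4.6100e-05 cm
Step 2: Rs = rho / t = 0.0303 / 4.6100e-05
Step 3: Rs = 657.3 ohm/sq

657.3


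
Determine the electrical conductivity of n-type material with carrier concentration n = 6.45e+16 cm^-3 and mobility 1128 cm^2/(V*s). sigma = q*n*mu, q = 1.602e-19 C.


Step 1: sigma = q * n * mu
Step 2: sigma = 1.602e-19 * 6.45e+16 * 1128
Step 3: sigma = 1.166e+01 S/cm

1.166e+01


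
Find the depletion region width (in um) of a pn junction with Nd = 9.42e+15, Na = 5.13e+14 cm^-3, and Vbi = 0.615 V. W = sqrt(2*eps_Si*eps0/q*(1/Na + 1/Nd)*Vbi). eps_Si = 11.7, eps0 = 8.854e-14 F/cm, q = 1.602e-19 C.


Step 1: 1/Na + 1/Nd = 1/5.13e+14 + 1/9.42e+15 = 2.05547e-15
Step 2: 2*eps*eps0/q = 2*11.7*8.854e-14/1.602e-19 = 1.293281e+07
Step 3: W^2 = 1.293281e+07 * 2.05547e-15 * 0.615 = 1.63485e-08
Step 4: W = sqrt(1.63485e-08) = 1.279e-04 cm = 1.279 um

1.279


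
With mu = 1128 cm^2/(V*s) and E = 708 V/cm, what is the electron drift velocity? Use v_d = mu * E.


Step 1: v_d = mu * E
Step 2: v_d = 1128 * 708 = 798624
Step 3: v_d = 7.99e+05 cm/s

7.99e+05


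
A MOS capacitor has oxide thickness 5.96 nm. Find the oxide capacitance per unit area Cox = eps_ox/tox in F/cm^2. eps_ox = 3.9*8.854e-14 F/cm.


Step 1: eps_ox = 3.9 * 8.854e-14 = 3.45306e-13 F/cm
Step 2: tox in cm = 5.96 nm * 1e-7 = 5.9600e-07 cm
Step 3: Cox = 3.45306e-13 / 5.9600e-07 = 5.79e-07 F/cm^2

5.79e-07


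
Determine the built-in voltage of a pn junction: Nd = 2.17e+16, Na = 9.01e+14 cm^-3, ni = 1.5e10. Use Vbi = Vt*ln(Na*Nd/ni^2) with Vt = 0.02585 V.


Step 1: Compute Na*Nd/ni^2 = 9.01e+14 * 2.17e+16 / (1.5e10)^2 = 8.6896e+10
Step 2: ln(8.6896e+10) = 25.1880
Step 3: Vbi = 0.02585 * 25.1880 = 0.651 V

0.651


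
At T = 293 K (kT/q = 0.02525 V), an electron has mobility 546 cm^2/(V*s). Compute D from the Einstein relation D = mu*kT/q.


Step 1: D = mu * (kT/q)
Step 2: D = 546 * 0.02525
Step 3: D = 13.79 cm^2/s

13.79


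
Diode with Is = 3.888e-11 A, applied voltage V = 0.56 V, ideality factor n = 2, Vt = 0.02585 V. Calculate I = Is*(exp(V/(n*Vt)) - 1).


Step 1: V/(n*Vt) = 0.56/(2*0.02585) = 10.8317
Step 2: exp(10.8317) = 5.0600e+04
Step 3: I = 3.888e-11 * (5.0600e+04 - 1) = 1.97e-06 A

1.97e-06


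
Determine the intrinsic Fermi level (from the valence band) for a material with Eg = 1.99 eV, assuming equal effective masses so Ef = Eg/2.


Step 1: For an intrinsic semiconductor, the Fermi level sits at midgap.
Step 2: Ef = Eg / 2 = 1.99 / 2 = 0.995 eV

0.995


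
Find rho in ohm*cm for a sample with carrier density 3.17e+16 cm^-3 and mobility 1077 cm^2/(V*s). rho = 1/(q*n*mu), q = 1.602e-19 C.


Step 1: sigma = q * n * mu = 1.602e-19 * 3.17e+16 * 1077 = 5.46937e+00 S/cm
Step 2: rho = 1 / sigma = 1 / 5.46937e+00 = 0.1828 ohm*cm

0.1828


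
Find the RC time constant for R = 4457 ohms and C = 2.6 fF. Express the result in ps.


Step 1: tau = R * C
Step 2: tau = 4457 * 2.6 fF = 4457 * 2.6e-15 F
Step 3: tau = 1.15882e-11 s = 11.5882 ps

11.5882


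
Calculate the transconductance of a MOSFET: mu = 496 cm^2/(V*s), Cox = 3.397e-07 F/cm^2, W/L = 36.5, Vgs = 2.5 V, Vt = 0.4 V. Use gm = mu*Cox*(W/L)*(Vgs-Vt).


Step 1: Vov = Vgs - Vt = 2.5 - 0.4 = 2.1 V
Step 2: gm = mu * Cox * (W/L) * Vov
Step 3: gm = 496 * 3.397e-07 * 36.5 * 2.1 = 1.29e-02 S

1.29e-02


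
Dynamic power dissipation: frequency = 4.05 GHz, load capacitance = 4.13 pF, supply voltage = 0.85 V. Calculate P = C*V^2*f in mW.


Step 1: V^2 = 0.85^2 = 0.7225 V^2
Step 2: P = C*V^2*f = 4.13e-12 F * 0.7225 * 4.05e9 Hz
Step 3: P = 1.208489625e-02 W
Step 4: P = 12.085 mW

12.085


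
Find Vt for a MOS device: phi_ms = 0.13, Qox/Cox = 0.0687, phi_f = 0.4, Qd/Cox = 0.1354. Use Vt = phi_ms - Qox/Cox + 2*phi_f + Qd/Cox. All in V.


Step 1: Vt = phi_ms - Qox/Cox + 2*phi_f + Qd/Cox
Step 2: Vt = 0.13 - 0.0687 + 2*0.4 + 0.1354
Step 3: Vt = 0.13 - 0.0687 + 0.8 + 0.1354
Step 4: Vt = 0.9967 V

0.9967


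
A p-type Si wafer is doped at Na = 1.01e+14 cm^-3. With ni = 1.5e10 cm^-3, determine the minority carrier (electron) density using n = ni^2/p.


Step 1: Majority hole concentration p ≈ Na = 1.01e+14 cm^-3
Step 2: n = ni^2 / Na = (1.5e10)^2 / 1.01e+14
Step 3: n = 2.23e+06 cm^-3

2.23e+06


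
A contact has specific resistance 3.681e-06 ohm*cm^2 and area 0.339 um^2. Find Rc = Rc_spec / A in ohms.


Step 1: Convert area to cm^2: 0.339 um^2 = 3.3900e-09 cm^2
Step 2: Rc = Rc_spec / A = 3.681e-06 / 3.3900e-09
Step 3: Rc = 1.09e+03 ohms

1.09e+03


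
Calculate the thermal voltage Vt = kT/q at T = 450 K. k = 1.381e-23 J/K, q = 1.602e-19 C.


Step 1: kT = 1.381e-23 * 450 = 6.2145e-21 J
Step 2: Vt = kT/q = 6.2145e-21 / 1.602e-19
Step 3: Vt = 0.03879 V

0.03879


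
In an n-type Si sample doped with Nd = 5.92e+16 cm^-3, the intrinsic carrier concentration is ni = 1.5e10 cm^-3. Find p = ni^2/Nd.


Step 1: Since Nd >> ni, n ≈ Nd = 5.92e+16 cm^-3
Step 2: p = ni^2 / n = (1.5e10)^2 / 5.92e+16
Step 3: p = 2.25e20 / 5.92e+16 = 3.80e+03 cm^-3

3.80e+03


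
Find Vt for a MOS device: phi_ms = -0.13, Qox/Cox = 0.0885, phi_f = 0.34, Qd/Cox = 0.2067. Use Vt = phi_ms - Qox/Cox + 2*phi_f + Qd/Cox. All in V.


Step 1: Vt = phi_ms - Qox/Cox + 2*phi_f + Qd/Cox
Step 2: Vt = -0.13 - 0.0885 + 2*0.34 + 0.2067
Step 3: Vt = -0.13 - 0.0885 + 0.68 + 0.2067
Step 4: Vt = 0.6682 V

0.6682


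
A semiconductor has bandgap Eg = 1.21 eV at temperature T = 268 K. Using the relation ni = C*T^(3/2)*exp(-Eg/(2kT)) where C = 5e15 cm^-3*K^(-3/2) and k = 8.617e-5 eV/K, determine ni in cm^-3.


Step 1: Compute kT = 8.617e-5 * 268 = 0.02309356 eV
Step 2: Exponent = -Eg/(2kT) = -1.21/(2*0.02309356) = -26.19778
Step 3: T^(3/2) = 268^1.5 = 4387.35
Step 4: ni = 5e15 * 4387.35 * exp(-26.19778) = 9.20e+07 cm^-3

9.20e+07


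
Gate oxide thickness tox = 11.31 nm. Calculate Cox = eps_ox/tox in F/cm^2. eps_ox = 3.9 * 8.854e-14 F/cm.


Step 1: eps_ox = 3.9 * 8.854e-14 = 3.45306e-13 F/cm
Step 2: tox in cm = 11.31 nm * 1e-7 = 1.1310e-06 cm
Step 3: Cox = 3.45306e-13 / 1.1310e-06 = 3.05e-07 F/cm^2

3.05e-07


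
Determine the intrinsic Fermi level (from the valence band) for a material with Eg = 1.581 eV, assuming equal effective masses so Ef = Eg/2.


Step 1: For an intrinsic semiconductor, the Fermi level sits at midgap.
Step 2: Ef = Eg / 2 = 1.581 / 2 = 0.7905 eV

0.7905


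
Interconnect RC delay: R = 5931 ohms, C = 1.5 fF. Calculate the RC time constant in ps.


Step 1: tau = R * C
Step 2: tau = 5931 * 1.5 fF = 5931 * 1.5e-15 F
Step 3: tau = 8.8965e-12 s = 8.8965 ps

8.8965


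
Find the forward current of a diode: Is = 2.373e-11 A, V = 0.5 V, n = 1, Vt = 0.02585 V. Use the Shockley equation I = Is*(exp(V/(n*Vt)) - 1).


Step 1: V/(n*Vt) = 0.5/(1*0.02585) = 19.3424
Step 2: exp(19.3424) = 2.5136e+08
Step 3: I = 2.373e-11 * (2.5136e+08 - 1) = 5.96e-03 A

5.96e-03


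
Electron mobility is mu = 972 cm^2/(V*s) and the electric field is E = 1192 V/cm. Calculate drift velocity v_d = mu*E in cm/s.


Step 1: v_d = mu * E
Step 2: v_d = 972 * 1192 = 1158624
Step 3: v_d = 1.16e+06 cm/s

1.16e+06


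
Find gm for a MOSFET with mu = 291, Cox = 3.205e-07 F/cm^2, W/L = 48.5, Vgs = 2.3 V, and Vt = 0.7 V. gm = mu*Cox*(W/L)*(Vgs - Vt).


Step 1: Vov = Vgs - Vt = 2.3 - 0.7 = 1.6 V
Step 2: gm = mu * Cox * (W/L) * Vov
Step 3: gm = 291 * 3.205e-07 * 48.5 * 1.6 = 7.24e-03 S

7.24e-03


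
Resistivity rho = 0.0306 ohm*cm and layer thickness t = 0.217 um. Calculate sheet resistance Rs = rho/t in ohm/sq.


Step 1: Convert thickness to cm: t = 0.217 um = 2.1700e-05 cm
Step 2: Rs = rho / t = 0.0306 / 2.1700e-05
Step 3: Rs = 1410.1 ohm/sq

1410.1


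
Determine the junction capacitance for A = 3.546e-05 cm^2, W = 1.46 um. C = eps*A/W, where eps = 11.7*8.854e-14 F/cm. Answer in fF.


Step 1: eps_Si = 11.7 * 8.854e-14 = 1.035918e-12 F/cm
Step 2: W in cm = 1.46 * 1e-4 = 1.46e-04 cm
Step 3: C = 1.035918e-12 * 3.546e-05 / 1.46e-04 = 2.516004e-13 F
Step 4: C = 251.6 fF

251.6


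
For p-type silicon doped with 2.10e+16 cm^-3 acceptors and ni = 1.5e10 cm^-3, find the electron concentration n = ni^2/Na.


Step 1: Majority hole concentration p ≈ Na = 2.10e+16 cm^-3
Step 2: n = ni^2 / Na = (1.5e10)^2 / 2.10e+16
Step 3: n = 1.07e+04 cm^-3

1.07e+04


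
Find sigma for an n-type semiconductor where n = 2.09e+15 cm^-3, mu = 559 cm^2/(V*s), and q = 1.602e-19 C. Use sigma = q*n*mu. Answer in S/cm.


Step 1: sigma = q * n * mu
Step 2: sigma = 1.602e-19 * 2.09e+15 * 559
Step 3: sigma = 1.872e-01 S/cm

1.872e-01


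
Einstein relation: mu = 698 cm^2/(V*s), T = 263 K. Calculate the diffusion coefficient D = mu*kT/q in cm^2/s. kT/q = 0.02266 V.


Step 1: D = mu * (kT/q)
Step 2: D = 698 * 0.02266
Step 3: D = 15.82 cm^2/s

15.82


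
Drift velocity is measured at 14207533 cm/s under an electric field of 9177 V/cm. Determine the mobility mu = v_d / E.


Step 1: mu = v_d / E
Step 2: mu = 14207533 / 9177
Step 3: mu = 1548.17 cm^2/(V*s)

1548.17


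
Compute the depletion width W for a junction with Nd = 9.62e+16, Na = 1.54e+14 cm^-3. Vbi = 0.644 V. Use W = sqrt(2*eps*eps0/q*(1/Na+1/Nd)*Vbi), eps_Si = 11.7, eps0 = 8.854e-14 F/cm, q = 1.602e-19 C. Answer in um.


Step 1: 1/Na + 1/Nd = 1/1.54e+14 + 1/9.62e+16 = 6.50390e-15
Step 2: 2*eps*eps0/q = 2*11.7*8.854e-14/1.602e-19 = 1.293281e+07
Step 3: W^2 = 1.293281e+07 * 6.50390e-15 * 0.644 = 5.41692e-08
Step 4: W = sqrt(5.41692e-08) = 2.327e-04 cm = 2.327 um

2.327


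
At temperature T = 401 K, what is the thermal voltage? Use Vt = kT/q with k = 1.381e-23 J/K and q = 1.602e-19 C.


Step 1: kT = 1.381e-23 * 401 = 5.53781e-21 J
Step 2: Vt = kT/q = 5.53781e-21 / 1.602e-19
Step 3: Vt = 0.03457 V

0.03457


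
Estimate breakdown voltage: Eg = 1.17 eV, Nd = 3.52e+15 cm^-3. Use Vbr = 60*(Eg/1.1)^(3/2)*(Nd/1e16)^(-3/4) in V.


Step 1: Eg/1.1 = 1.17/1.1 = 1.063636
Step 2: (Eg/1.1)^1.5 = 1.063636^1.5 = 1.096957
Step 3: (Nd/1e16)^(-0.75) = (0.352)^(-0.75) = 2.188230
Step 4: Vbr = 60 * 1.096957 * 2.188230 = 144.0 V

144.0


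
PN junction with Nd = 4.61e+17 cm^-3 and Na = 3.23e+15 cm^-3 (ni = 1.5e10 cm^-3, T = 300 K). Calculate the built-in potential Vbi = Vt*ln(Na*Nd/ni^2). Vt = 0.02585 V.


Step 1: Compute Na*Nd/ni^2 = 3.23e+15 * 4.61e+17 / (1.5e10)^2 = 6.6179e+12
Step 2: ln(6.6179e+12) = 29.5208
Step 3: Vbi = 0.02585 * 29.5208 = 0.763 V

0.763


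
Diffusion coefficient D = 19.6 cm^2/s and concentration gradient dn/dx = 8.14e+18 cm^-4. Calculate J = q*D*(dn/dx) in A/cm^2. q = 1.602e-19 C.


Step 1: J = q * D * (dn/dx)
Step 2: J = 1.602e-19 * 19.6 * 8.14e+18
Step 3: J = 2.56e+01 A/cm^2

2.56e+01


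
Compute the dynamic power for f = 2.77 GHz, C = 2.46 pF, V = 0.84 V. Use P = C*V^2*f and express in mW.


Step 1: V^2 = 0.84^2 = 0.7056 V^2
Step 2: P = C*V^2*f = 2.46e-12 F * 0.7056 * 2.77e9 Hz
Step 3: P = 4.80809952e-03 W
Step 4: P = 4.808 mW

4.808


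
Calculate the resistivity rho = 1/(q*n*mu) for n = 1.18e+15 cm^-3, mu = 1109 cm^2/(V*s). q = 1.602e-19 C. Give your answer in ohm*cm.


Step 1: sigma = q * n * mu = 1.602e-19 * 1.18e+15 * 1109 = 2.09641e-01 S/cm
Step 2: rho = 1 / sigma = 1 / 2.09641e-01 = 4.77 ohm*cm

4.77
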